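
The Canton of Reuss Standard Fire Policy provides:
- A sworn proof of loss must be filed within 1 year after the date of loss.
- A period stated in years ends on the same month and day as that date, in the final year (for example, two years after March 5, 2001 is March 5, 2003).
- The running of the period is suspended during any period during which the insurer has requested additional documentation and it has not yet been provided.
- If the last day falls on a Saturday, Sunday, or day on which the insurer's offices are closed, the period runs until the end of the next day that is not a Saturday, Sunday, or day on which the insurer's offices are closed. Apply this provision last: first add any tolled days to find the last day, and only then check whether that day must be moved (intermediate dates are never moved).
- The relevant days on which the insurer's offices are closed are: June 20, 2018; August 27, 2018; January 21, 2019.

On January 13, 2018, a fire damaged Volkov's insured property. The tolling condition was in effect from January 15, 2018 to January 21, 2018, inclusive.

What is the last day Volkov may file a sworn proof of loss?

1 year after January 13, 2018 is January 13, 2019.
From January 15, 2018 through January 21, 2018 inclusive is 7 days; tolling adds 7 days: January 13, 2019 + 7 days = January 20, 2019.
January 20, 2019 is Sunday; January 21, 2019 is a listed holiday. The next qualifying day is January 22, 2019.

January 22, 2019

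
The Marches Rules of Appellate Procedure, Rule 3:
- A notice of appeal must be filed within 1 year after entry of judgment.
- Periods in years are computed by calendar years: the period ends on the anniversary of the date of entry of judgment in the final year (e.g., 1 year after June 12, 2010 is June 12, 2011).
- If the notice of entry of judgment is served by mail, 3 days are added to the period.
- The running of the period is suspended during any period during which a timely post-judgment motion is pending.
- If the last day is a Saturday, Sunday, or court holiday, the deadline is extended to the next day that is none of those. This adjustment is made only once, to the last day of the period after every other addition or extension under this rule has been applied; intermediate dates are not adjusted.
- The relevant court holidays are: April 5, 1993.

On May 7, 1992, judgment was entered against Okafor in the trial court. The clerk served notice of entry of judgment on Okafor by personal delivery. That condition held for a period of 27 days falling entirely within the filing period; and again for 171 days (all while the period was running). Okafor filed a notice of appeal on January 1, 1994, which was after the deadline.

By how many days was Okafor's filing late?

1 year after May 7, 1992 is May 7, 1993.
Service was not by mail, so no mail extension applies.
Tolling adds 27 days: May 7, 1993 + 27 days = June 3, 1993.
Tolling adds 171 days: June 3, 1993 + 171 days = November 21, 1993.
November 21, 1993 is Sunday. The next qualifying day is November 22, 1993.
The deadline is November 22, 1993; from November 22, 1993 to January 1, 1994 is 40 days.

40 days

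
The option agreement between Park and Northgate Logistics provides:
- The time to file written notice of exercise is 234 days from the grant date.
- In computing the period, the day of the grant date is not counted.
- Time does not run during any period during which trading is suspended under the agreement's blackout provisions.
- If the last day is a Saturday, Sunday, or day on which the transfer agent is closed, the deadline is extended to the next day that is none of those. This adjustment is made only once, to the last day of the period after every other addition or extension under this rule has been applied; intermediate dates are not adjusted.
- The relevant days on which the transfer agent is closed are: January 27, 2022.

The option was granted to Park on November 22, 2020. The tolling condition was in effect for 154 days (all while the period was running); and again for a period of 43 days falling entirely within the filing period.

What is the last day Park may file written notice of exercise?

January 28, 2022

234 days after November 22, 2020 is July 14, 2021.
Tolling adds 154 days: July 14, 2021 + 154 days = December 15, 2021.
Tolling adds 43 days: December 15, 2021 + 43 days = January 27, 2022.
January 27, 2022 is a listed holiday. The next qualifying day is January 28, 2022.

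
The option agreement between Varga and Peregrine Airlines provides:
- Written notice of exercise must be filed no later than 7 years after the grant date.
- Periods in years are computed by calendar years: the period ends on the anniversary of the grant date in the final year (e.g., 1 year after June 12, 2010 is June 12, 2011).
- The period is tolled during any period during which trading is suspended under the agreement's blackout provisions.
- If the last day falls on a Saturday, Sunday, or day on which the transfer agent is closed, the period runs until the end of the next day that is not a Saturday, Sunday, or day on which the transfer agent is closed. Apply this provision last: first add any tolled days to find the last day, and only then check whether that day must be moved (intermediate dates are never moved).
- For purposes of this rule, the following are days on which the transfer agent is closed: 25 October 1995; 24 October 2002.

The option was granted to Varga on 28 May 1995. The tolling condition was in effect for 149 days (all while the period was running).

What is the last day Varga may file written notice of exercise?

October 25, 2002

7 years after 28 May 1995 is May 28, 2002.
Tolling adds 149 days: May 28, 2002 + 149 days = October 24, 2002.
October 24, 2002 is a listed holiday. The next qualifying day is October 25, 2002.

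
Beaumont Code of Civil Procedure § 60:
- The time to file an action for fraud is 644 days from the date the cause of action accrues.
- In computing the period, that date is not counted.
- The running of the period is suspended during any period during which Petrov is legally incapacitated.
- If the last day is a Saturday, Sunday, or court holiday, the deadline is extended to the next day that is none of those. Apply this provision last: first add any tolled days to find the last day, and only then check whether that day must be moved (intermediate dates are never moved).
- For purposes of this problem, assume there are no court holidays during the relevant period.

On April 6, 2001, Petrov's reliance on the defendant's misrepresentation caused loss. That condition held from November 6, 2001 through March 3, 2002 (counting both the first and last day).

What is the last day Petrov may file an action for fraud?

May 8, 2003

644 days after April 6, 2001 is January 10, 2003.
From November 6, 2001 through March 3, 2002 inclusive is 118 days; tolling adds 118 days: January 10, 2003 + 118 days = May 8, 2003.
May 8, 2003 is a Thursday and not a court holiday, so no extension applies.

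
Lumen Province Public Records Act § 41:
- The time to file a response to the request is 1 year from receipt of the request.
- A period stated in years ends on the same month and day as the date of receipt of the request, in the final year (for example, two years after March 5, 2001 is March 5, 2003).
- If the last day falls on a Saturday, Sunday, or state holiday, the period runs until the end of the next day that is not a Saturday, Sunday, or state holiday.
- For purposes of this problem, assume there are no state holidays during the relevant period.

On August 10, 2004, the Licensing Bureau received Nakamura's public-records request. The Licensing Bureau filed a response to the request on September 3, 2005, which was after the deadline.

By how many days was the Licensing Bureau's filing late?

1 year after August 10, 2004 is August 10, 2005.
August 10, 2005 is a Wednesday and not a state holiday, so no extension applies.
The deadline is August 10, 2005; from August 10, 2005 to September 3, 2005 is 24 days.

24 days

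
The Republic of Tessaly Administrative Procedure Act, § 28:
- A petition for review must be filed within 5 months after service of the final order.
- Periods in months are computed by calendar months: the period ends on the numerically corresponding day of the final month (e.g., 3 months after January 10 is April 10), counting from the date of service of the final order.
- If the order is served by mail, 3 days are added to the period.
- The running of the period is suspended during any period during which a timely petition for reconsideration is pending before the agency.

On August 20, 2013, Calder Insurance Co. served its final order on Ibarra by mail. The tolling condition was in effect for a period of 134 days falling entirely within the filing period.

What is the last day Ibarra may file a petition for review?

5 months after August 20, 2013 is January 20, 2014.
Service was by mail, adding 3 days: January 20, 2014 + 3 days = January 23, 2014.
Tolling adds 134 days: January 23, 2014 + 134 days = June 6, 2014.

June 6, 2014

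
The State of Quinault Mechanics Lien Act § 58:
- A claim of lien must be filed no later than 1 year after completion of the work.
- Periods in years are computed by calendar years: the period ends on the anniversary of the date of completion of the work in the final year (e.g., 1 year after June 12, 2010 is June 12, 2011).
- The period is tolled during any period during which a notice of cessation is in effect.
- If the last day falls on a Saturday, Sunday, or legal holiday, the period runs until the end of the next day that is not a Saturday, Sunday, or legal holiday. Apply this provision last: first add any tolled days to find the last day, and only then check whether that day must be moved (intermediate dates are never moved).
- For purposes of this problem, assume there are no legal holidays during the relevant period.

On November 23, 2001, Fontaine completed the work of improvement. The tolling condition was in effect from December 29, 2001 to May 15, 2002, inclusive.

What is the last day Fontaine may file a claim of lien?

April 10, 2003

1 year after November 23, 2001 is November 23, 2002.
From December 29, 2001 through May 15, 2002 inclusive is 138 days; tolling adds 138 days: November 23, 2002 + 138 days = April 10, 2003.
April 10, 2003 is a Thursday and not a legal holiday, so no extension applies.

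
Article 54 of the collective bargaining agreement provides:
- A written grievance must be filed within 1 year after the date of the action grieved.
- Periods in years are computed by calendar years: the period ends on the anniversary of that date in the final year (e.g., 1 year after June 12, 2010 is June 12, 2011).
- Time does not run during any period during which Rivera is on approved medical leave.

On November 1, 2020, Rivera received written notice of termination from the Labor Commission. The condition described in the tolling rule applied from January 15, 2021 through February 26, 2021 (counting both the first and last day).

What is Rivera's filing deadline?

1 year after November 1, 2020 is November 1, 2021.
From January 15, 2021 through February 26, 2021 inclusive is 43 days; tolling adds 43 days: November 1, 2021 + 43 days = December 14, 2021.

December 14, 2021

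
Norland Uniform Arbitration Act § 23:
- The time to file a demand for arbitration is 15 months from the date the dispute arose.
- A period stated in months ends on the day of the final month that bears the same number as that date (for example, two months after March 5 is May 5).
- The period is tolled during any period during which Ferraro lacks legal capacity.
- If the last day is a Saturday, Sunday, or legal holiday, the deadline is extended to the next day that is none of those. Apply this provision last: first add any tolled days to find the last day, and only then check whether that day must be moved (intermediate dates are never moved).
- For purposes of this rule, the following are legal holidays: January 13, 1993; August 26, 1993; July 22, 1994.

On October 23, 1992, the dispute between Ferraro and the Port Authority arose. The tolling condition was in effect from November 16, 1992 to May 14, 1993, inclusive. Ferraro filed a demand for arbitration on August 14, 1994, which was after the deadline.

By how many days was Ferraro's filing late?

15 months after October 23, 1992 is January 23, 1994.
From November 16, 1992 through May 14, 1993 inclusive is 180 days; tolling adds 180 days: January 23, 1994 + 180 days = July 22, 1994.
July 22, 1994 is a listed holiday; July 23, 1994 is Saturday; July 24, 1994 is Sunday. The next qualifying day is July 25, 1994.
The deadline is July 25, 1994; from July 25, 1994 to August 14, 1994 is 20 days.

20 days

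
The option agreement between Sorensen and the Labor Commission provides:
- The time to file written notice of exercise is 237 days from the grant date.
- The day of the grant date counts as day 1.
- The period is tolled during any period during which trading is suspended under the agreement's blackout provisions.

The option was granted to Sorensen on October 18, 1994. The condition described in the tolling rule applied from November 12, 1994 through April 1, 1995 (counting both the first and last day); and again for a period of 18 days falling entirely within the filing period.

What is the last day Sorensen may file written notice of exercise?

Counting October 18, 1994 as day 1, day 237 is June 11, 1995.
From November 12, 1994 through April 1, 1995 inclusive is 141 days; tolling adds 141 days: June 11, 1995 + 141 days = October 30, 1995.
Tolling adds 18 days: October 30, 1995 + 18 days = November 17, 1995.

November 17, 1995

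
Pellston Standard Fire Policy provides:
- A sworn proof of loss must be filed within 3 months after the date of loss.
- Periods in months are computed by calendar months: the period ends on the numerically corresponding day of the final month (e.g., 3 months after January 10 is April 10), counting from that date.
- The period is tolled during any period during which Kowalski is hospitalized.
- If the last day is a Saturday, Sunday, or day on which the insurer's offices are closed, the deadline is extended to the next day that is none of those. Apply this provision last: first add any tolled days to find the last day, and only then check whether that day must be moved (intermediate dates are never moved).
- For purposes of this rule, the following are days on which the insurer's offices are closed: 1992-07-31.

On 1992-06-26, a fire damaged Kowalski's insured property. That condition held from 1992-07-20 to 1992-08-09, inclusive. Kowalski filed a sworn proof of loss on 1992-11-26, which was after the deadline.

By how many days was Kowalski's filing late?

3 months after 1992-06-26 is September 26, 1992.
From July 20, 1992 through August 9, 1992 inclusive is 21 days; tolling adds 21 days: September 26, 1992 + 21 days = October 17, 1992.
October 17, 1992 is Saturday; October 18, 1992 is Sunday. The next qualifying day is October 19, 1992.
The deadline is October 19, 1992; from October 19, 1992 to November 26, 1992 is 38 days.

38 days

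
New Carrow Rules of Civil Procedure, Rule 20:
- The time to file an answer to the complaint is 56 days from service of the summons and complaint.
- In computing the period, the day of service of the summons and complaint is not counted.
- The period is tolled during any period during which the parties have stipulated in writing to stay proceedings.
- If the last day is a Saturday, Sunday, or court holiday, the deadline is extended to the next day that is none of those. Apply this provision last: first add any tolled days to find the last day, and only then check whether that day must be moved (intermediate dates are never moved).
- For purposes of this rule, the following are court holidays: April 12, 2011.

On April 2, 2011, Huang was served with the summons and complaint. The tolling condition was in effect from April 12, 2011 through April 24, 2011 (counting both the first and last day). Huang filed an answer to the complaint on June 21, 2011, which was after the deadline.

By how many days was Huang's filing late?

11 days

56 days after April 2, 2011 is May 28, 2011.
From April 12, 2011 through April 24, 2011 inclusive is 13 days; tolling adds 13 days: May 28, 2011 + 13 days = June 10, 2011.
June 10, 2011 is a Friday and not a court holiday, so no extension applies.
The deadline is June 10, 2011; from June 10, 2011 to June 21, 2011 is 11 days.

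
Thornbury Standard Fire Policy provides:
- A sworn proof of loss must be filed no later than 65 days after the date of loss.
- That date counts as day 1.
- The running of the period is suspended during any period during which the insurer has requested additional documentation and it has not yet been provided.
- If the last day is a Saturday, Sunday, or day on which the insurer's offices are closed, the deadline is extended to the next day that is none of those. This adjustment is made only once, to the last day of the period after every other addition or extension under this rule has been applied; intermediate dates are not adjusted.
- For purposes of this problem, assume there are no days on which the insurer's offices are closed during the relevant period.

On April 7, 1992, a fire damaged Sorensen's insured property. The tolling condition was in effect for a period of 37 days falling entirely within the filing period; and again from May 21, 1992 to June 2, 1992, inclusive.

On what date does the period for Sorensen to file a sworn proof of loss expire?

Counting April 7, 1992 as day 1, day 65 is June 10, 1992.
Tolling adds 37 days: June 10, 1992 + 37 days = July 17, 1992.
From May 21, 1992 through June 2, 1992 inclusive is 13 days; tolling adds 13 days: July 17, 1992 + 13 days = July 30, 1992.
July 30, 1992 is a Thursday and not a day on which the insurer's offices are closed, so no extension applies.

July 30, 1992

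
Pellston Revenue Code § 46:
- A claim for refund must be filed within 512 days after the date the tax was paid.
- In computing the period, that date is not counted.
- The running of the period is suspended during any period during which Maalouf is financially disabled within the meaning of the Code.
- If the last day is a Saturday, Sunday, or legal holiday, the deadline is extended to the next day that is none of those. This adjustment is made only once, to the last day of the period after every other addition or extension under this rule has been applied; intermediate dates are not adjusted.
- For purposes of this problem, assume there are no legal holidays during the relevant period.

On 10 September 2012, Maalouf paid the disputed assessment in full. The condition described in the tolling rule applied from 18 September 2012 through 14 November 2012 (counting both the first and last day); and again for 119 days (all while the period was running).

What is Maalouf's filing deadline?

512 days after 10 September 2012 is February 4, 2014.
From September 18, 2012 through November 14, 2012 inclusive is 58 days; tolling adds 58 days: February 4, 2014 + 58 days = April 3, 2014.
Tolling adds 119 days: April 3, 2014 + 119 days = July 31, 2014.
July 31, 2014 is a Thursday and not a legal holiday, so no extension applies.

July 31, 2014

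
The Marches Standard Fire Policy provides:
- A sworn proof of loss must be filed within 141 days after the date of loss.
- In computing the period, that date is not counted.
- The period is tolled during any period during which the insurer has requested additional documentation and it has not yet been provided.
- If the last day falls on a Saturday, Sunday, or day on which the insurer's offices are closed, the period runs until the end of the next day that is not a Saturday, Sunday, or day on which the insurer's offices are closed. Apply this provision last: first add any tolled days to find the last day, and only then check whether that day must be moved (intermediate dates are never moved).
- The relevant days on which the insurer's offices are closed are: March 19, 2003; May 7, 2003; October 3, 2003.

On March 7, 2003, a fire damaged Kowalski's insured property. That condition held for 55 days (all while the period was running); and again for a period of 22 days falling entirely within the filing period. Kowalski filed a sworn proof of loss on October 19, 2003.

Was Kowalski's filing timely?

No

141 days after March 7, 2003 is July 26, 2003.
Tolling adds 55 days: July 26, 2003 + 55 days = September 19, 2003.
Tolling adds 22 days: September 19, 2003 + 22 days = October 11, 2003.
October 11, 2003 is Saturday; October 12, 2003 is Sunday. The next qualifying day is October 13, 2003.
The deadline is October 13, 2003; the filing on October 19, 2003 is after that date.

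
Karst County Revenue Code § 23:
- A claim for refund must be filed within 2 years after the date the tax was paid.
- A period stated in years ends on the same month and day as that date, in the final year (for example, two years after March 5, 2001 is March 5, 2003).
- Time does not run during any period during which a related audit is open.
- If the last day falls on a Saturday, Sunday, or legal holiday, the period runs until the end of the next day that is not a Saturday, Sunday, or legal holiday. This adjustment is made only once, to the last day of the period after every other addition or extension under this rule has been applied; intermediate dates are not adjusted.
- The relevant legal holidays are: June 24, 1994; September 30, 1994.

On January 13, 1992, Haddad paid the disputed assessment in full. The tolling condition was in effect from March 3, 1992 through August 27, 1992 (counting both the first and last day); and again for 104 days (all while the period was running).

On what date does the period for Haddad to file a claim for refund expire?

2 years after January 13, 1992 is January 13, 1994.
From March 3, 1992 through August 27, 1992 inclusive is 178 days; tolling adds 178 days: January 13, 1994 + 178 days = July 10, 1994.
Tolling adds 104 days: July 10, 1994 + 104 days = October 22, 1994.
October 22, 1994 is Saturday; October 23, 1994 is Sunday. The next qualifying day is October 24, 1994.

October 24, 1994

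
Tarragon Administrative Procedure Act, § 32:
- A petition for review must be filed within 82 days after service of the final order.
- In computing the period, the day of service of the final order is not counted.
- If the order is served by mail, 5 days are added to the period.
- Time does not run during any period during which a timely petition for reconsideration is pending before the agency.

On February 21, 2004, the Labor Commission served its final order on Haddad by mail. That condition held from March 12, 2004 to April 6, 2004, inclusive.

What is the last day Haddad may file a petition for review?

82 days after February 21, 2004 is May 13, 2004.
Service was by mail, adding 5 days: May 13, 2004 + 5 days = May 18, 2004.
From March 12, 2004 through April 6, 2004 inclusive is 26 days; tolling adds 26 days: May 18, 2004 + 26 days = June 13, 2004.

June 13, 2004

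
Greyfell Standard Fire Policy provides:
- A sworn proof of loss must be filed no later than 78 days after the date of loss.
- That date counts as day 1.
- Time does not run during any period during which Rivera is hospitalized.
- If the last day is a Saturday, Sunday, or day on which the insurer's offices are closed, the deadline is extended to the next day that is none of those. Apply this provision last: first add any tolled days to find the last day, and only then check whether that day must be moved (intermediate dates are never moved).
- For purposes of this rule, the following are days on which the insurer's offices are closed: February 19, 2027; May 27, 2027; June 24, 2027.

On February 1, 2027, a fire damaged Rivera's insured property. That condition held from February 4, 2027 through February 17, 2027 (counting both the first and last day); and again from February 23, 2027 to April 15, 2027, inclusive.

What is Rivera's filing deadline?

June 25, 2027

Counting February 1, 2027 as day 1, day 78 is April 19, 2027.
From February 4, 2027 through February 17, 2027 inclusive is 14 days; tolling adds 14 days: April 19, 2027 + 14 days = May 3, 2027.
From February 23, 2027 through April 15, 2027 inclusive is 52 days; tolling adds 52 days: May 3, 2027 + 52 days = June 24, 2027.
June 24, 2027 is a listed holiday. The next qualifying day is June 25, 2027.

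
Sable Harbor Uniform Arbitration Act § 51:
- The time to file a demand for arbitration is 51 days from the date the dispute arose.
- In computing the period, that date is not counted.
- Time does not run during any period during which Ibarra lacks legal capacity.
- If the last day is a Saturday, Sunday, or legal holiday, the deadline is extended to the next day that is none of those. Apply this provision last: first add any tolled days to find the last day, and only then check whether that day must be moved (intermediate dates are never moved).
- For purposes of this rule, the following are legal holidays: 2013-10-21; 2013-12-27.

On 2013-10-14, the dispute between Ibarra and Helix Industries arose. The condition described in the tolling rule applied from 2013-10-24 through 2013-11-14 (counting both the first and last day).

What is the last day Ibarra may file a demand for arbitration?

December 26, 2013

51 days after 2013-10-14 is December 4, 2013.
From October 24, 2013 through November 14, 2013 inclusive is 22 days; tolling adds 22 days: December 4, 2013 + 22 days = December 26, 2013.
December 26, 2013 is a Thursday and not a legal holiday, so no extension applies.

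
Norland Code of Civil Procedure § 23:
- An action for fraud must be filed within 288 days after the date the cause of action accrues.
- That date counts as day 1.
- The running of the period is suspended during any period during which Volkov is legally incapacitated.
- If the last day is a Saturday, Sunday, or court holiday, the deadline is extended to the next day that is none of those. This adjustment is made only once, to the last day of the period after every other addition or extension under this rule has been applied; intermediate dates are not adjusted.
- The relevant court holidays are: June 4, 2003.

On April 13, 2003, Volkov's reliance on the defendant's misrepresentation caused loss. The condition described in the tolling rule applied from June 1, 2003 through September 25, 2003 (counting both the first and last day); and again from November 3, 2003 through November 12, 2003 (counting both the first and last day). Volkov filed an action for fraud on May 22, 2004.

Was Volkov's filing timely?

Counting April 13, 2003 as day 1, day 288 is January 25, 2004.
From June 1, 2003 through September 25, 2003 inclusive is 117 days; tolling adds 117 days: January 25, 2004 + 117 days = May 21, 2004.
From November 3, 2003 through November 12, 2003 inclusive is 10 days; tolling adds 10 days: May 21, 2004 + 10 days = May 31, 2004.
May 31, 2004 is a Monday and not a court holiday, so no extension applies.
The deadline is May 31, 2004; the filing on May 22, 2004 is on or before that date.

Yes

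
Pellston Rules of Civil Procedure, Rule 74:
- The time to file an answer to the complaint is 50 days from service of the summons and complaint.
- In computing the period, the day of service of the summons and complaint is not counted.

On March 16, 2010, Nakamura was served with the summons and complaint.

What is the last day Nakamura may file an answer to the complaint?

50 days after March 16, 2010 is May 5, 2010.

May 5, 2010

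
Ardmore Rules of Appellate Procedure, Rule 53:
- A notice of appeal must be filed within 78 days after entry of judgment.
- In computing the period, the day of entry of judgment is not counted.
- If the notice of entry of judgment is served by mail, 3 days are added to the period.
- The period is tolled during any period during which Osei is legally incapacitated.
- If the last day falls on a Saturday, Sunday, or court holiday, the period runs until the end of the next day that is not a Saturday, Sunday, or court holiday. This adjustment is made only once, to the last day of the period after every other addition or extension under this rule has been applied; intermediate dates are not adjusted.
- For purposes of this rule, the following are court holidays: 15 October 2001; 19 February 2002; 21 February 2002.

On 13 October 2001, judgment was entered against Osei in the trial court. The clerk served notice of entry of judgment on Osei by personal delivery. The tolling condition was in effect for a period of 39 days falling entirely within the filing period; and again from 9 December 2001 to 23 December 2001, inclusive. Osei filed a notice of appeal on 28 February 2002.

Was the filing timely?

78 days after 13 October 2001 is December 30, 2001.
Service was not by mail, so no mail extension applies.
Tolling adds 39 days: December 30, 2001 + 39 days = February 7, 2002.
From December 9, 2001 through December 23, 2001 inclusive is 15 days; tolling adds 15 days: February 7, 2002 + 15 days = February 22, 2002.
February 22, 2002 is a Friday and not a court holiday, so no extension applies.
The deadline is February 22, 2002; the filing on February 28, 2002 is after that date.

No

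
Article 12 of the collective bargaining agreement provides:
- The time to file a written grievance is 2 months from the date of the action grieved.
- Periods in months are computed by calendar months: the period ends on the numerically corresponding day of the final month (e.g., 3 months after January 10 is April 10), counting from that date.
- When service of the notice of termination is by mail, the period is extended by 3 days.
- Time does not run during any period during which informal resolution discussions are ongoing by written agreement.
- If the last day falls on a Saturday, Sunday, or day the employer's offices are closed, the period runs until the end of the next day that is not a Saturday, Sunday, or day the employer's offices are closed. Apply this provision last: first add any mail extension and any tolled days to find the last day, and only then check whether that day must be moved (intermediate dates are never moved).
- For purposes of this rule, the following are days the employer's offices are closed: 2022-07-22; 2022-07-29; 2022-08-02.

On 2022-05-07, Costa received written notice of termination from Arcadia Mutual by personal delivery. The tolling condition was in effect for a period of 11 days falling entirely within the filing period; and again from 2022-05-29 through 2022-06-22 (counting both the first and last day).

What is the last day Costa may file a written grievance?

2 months after 2022-05-07 is July 7, 2022.
Service was not by mail, so no mail extension applies.
Tolling adds 11 days: July 7, 2022 + 11 days = July 18, 2022.
From May 29, 2022 through June 22, 2022 inclusive is 25 days; tolling adds 25 days: July 18, 2022 + 25 days = August 12, 2022.
August 12, 2022 is a Friday and not a day the employer's offices are closed, so no extension applies.

August 12, 2022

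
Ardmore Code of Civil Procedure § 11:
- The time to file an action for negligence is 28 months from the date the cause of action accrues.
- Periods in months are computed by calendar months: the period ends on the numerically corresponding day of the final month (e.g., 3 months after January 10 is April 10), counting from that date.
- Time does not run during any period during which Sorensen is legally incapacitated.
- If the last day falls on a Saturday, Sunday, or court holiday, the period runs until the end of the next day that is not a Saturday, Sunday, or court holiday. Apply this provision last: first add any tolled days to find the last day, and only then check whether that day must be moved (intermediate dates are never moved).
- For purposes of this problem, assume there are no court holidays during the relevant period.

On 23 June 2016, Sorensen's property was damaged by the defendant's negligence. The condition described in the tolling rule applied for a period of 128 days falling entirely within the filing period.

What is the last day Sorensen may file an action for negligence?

28 months after 23 June 2016 is October 23, 2018.
Tolling adds 128 days: October 23, 2018 + 128 days = February 28, 2019.
February 28, 2019 is a Thursday and not a court holiday, so no extension applies.

February 28, 2019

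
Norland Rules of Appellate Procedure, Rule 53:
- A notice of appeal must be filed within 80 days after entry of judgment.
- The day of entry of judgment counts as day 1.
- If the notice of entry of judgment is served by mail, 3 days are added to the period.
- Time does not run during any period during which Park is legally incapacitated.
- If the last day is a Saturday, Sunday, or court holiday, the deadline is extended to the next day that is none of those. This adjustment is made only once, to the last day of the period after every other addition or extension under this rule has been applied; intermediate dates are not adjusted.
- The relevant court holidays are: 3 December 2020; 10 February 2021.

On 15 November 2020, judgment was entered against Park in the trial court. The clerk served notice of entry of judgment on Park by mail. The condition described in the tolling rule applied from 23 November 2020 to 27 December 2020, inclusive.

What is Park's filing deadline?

Counting 15 November 2020 as day 1, day 80 is February 2, 2021.
Service was by mail, adding 3 days: February 2, 2021 + 3 days = February 5, 2021.
From November 23, 2020 through December 27, 2020 inclusive is 35 days; tolling adds 35 days: February 5, 2021 + 35 days = March 12, 2021.
March 12, 2021 is a Friday and not a court holiday, so no extension applies.

March 12, 2021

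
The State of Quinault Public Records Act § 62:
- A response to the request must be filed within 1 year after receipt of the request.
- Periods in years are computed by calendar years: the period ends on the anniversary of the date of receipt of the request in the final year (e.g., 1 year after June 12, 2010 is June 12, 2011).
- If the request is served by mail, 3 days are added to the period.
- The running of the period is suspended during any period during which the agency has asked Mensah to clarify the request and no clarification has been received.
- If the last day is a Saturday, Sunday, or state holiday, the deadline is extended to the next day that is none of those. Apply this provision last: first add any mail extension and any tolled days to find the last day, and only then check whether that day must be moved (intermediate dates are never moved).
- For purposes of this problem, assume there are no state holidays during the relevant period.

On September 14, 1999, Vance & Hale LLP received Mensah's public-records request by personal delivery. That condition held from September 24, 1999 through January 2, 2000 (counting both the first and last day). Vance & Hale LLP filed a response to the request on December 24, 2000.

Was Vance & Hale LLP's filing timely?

1 year after September 14, 1999 is September 14, 2000.
Service was not by mail, so no mail extension applies.
From September 24, 1999 through January 2, 2000 inclusive is 101 days; tolling adds 101 days: September 14, 2000 + 101 days = December 24, 2000.
December 24, 2000 is Sunday. The next qualifying day is December 25, 2000.
The deadline is December 25, 2000; the filing on December 24, 2000 is on or before that date.

Yes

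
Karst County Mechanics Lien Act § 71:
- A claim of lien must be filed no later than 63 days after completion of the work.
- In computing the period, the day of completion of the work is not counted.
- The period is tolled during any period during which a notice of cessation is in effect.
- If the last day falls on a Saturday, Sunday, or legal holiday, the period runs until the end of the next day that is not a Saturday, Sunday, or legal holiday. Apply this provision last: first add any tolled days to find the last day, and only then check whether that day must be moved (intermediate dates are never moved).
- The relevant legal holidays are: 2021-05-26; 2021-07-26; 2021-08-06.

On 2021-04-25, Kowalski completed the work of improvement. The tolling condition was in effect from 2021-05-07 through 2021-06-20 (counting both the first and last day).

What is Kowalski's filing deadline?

August 11, 2021

63 days after 2021-04-25 is June 27, 2021.
From May 7, 2021 through June 20, 2021 inclusive is 45 days; tolling adds 45 days: June 27, 2021 + 45 days = August 11, 2021.
August 11, 2021 is a Wednesday and not a legal holiday, so no extension applies.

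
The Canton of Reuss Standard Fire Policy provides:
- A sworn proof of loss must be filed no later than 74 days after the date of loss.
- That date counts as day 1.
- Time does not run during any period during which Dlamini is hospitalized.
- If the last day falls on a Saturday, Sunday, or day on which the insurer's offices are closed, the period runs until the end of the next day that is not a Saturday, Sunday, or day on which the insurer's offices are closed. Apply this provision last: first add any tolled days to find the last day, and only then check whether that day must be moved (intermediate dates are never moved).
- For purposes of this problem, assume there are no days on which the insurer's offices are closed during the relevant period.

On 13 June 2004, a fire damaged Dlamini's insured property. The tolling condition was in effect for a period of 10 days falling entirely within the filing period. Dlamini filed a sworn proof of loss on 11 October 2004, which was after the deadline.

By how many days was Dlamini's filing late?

35 days

Counting 13 June 2004 as day 1, day 74 is August 25, 2004.
Tolling adds 10 days: August 25, 2004 + 10 days = September 4, 2004.
September 4, 2004 is Saturday; September 5, 2004 is Sunday. The next qualifying day is September 6, 2004.
The deadline is September 6, 2004; from September 6, 2004 to October 11, 2004 is 35 days.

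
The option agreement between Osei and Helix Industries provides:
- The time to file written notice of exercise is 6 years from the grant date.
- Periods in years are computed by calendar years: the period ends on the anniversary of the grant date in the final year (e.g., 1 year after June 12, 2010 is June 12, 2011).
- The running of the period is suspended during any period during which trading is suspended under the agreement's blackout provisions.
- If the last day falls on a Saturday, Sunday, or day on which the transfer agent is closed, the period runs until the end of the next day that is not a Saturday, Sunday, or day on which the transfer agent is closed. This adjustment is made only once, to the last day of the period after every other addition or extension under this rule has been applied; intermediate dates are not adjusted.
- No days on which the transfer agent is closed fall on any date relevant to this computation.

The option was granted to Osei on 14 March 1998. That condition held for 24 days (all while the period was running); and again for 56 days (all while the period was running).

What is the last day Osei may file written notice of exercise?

6 years after 14 March 1998 is March 14, 2004.
Tolling adds 24 days: March 14, 2004 + 24 days = April 7, 2004.
Tolling adds 56 days: April 7, 2004 + 56 days = June 2, 2004.
June 2, 2004 is a Wednesday and not a day on which the transfer agent is closed, so no extension applies.

June 2, 2004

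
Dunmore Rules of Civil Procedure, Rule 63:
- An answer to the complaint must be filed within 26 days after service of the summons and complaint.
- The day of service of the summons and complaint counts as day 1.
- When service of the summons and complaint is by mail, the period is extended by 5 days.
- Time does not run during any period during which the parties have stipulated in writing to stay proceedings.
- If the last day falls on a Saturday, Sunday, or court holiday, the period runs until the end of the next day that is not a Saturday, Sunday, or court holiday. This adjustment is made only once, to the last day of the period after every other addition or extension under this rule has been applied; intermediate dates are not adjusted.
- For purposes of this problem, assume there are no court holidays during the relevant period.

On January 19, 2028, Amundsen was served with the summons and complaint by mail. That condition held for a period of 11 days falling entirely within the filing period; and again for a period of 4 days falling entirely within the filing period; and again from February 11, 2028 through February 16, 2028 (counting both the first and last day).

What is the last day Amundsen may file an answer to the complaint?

March 10, 2028

Counting January 19, 2028 as day 1, day 26 is February 13, 2028.
Service was by mail, adding 5 days: February 13, 2028 + 5 days = February 18, 2028.
Tolling adds 11 days: February 18, 2028 + 11 days = February 29, 2028.
Tolling adds 4 days: February 29, 2028 + 4 days = March 4, 2028.
From February 11, 2028 through February 16, 2028 inclusive is 6 days; tolling adds 6 days: March 4, 2028 + 6 days = March 10, 2028.
March 10, 2028 is a Friday and not a court holiday, so no extension applies.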